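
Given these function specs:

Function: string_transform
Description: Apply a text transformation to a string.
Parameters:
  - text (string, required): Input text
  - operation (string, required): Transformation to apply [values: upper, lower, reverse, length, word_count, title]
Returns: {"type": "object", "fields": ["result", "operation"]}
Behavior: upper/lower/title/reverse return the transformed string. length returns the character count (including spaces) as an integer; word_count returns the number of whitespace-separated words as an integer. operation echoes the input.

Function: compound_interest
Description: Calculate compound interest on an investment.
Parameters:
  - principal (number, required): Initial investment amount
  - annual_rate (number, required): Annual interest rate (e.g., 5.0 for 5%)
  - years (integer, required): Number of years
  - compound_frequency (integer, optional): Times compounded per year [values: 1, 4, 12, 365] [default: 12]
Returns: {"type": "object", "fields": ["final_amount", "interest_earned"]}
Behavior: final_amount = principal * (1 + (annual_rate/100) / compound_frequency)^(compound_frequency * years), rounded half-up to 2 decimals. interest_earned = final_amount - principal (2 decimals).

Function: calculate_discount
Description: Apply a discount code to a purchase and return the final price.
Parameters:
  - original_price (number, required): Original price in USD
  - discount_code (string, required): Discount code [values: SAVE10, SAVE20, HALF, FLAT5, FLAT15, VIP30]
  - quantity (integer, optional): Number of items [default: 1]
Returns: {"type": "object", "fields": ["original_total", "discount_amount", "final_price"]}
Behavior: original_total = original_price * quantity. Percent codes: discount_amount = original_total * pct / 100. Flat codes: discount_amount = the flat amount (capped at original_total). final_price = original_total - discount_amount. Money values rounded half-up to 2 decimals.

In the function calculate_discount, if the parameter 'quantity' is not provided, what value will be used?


The calculate_discount spec declares:
  - quantity (integer, optional): Number of items [default: 1]
Default:
1


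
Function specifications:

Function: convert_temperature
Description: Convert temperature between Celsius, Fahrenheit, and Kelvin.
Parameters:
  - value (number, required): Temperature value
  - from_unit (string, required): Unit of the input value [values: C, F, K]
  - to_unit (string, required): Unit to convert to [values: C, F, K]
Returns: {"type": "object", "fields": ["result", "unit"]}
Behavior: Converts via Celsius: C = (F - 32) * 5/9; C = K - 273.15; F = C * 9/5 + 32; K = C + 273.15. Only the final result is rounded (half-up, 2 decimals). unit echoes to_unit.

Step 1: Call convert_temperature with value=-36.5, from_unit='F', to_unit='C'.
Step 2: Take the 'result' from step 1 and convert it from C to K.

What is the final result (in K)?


Step 1: convert_temperature(value=-36.5, from_unit=F, to_unit=C)
  To C: (-36.5 - 32) * 5/9 = -38.055556
  Target is C: -38.055556
  Round to 2 decimals: -38.06
  -> result = -38.06 C
Step 2: convert_temperature(value=-38.06, from_unit=C, to_unit=K)
  Input already in C: -38.06
  To K: -38.06 + 273.15 = 235.09
  Round to 2 decimals: 235.09
  -> result = 235.09 K
235.09 K


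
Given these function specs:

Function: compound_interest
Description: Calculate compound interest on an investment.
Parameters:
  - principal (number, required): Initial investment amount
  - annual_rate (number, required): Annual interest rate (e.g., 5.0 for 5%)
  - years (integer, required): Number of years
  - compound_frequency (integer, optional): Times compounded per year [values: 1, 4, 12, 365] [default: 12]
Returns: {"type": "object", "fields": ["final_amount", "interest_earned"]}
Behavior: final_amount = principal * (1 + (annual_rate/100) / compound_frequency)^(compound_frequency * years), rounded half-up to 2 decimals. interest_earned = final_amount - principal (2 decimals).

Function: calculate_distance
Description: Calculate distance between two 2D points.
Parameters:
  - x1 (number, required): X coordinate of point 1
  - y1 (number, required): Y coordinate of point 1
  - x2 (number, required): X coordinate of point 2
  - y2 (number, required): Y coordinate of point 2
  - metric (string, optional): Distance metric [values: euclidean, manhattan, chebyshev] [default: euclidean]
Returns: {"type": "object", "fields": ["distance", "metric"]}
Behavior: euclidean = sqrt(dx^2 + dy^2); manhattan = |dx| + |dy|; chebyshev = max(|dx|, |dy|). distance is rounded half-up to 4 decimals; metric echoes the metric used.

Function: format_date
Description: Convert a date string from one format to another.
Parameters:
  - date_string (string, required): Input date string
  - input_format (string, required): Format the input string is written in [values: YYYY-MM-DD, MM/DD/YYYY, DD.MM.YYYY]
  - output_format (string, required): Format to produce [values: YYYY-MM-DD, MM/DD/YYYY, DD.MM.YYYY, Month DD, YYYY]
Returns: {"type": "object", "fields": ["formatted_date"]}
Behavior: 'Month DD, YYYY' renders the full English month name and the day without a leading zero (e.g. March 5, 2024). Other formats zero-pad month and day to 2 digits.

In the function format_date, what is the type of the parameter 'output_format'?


The format_date spec declares:
  - output_format (string, required): Format to produce [values: YYYY-MM-DD, MM/DD/YYYY, DD.MM.YYYY, Month DD, YYYY]
Type:
string


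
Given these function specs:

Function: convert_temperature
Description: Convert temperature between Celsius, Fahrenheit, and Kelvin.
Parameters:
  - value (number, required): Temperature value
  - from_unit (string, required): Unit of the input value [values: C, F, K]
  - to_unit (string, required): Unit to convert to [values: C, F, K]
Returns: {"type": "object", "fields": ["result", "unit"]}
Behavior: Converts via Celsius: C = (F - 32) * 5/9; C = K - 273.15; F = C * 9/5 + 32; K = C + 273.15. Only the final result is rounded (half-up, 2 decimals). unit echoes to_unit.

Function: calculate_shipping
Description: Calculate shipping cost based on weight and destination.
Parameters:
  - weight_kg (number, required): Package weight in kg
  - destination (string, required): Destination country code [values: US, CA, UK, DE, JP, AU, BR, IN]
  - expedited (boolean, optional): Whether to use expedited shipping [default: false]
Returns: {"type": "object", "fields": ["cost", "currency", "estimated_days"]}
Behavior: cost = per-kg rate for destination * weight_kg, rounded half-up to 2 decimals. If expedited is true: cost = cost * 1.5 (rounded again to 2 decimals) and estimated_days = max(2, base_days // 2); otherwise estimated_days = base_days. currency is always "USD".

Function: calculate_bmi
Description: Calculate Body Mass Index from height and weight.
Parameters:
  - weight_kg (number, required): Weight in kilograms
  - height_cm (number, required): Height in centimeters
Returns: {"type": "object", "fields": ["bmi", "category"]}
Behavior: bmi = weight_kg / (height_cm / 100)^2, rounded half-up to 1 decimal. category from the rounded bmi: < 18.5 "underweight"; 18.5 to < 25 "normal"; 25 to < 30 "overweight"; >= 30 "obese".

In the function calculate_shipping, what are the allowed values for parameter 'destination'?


The calculate_shipping spec declares:
  - destination (string, required): Destination country code [values: US, CA, UK, DE, JP, AU, BR, IN]
Allowed values:
US, CA, UK, DE, JP, AU, BR, IN


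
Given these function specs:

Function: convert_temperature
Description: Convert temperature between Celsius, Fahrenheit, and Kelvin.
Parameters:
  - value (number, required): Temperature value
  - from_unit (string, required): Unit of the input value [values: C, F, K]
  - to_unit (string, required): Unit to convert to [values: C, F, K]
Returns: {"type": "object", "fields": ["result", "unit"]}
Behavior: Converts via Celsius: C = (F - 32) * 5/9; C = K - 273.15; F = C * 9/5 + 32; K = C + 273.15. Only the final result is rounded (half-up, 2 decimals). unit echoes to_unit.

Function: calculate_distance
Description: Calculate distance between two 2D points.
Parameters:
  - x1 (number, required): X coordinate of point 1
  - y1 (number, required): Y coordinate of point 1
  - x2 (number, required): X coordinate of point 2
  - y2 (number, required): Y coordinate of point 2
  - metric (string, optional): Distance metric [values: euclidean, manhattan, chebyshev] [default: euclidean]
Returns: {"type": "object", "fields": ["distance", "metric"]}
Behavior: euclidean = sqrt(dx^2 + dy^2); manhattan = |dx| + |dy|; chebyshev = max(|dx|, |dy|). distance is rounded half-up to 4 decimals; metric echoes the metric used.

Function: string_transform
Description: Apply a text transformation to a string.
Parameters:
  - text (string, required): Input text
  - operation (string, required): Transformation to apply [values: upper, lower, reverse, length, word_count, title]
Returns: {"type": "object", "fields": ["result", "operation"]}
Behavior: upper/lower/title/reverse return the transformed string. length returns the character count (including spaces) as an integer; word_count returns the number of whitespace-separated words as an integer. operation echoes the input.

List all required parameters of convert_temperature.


Parameters of convert_temperature and their required/optional flag:
  value: required
  from_unit: required
  to_unit: required
from_unit, to_unit, value


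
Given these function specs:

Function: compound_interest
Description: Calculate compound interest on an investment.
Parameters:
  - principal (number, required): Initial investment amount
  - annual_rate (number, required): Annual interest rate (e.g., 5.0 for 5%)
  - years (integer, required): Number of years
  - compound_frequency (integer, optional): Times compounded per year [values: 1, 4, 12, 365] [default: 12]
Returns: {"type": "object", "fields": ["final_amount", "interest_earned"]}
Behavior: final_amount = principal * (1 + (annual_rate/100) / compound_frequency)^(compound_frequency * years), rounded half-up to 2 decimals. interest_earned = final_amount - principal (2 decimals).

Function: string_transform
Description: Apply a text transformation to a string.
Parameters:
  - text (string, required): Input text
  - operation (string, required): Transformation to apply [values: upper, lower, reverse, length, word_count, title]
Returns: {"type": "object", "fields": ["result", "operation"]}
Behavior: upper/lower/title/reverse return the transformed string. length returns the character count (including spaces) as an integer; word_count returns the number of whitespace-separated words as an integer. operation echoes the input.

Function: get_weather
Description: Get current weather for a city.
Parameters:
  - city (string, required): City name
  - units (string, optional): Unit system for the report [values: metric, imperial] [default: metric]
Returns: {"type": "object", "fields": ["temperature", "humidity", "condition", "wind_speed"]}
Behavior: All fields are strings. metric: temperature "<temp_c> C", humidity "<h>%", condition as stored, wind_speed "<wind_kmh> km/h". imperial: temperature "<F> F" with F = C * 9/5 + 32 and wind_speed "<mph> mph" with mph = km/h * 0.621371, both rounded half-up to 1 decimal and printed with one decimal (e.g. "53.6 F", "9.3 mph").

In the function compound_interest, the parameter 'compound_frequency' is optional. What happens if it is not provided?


The compound_interest spec declares:
  - compound_frequency (integer, optional): Times compounded per year [values: 1, 4, 12, 365] [default: 12]
It defaults to 12


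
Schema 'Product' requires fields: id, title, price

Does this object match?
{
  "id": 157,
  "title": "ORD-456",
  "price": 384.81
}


Checking required fields... All present.
Valid - all required fields present


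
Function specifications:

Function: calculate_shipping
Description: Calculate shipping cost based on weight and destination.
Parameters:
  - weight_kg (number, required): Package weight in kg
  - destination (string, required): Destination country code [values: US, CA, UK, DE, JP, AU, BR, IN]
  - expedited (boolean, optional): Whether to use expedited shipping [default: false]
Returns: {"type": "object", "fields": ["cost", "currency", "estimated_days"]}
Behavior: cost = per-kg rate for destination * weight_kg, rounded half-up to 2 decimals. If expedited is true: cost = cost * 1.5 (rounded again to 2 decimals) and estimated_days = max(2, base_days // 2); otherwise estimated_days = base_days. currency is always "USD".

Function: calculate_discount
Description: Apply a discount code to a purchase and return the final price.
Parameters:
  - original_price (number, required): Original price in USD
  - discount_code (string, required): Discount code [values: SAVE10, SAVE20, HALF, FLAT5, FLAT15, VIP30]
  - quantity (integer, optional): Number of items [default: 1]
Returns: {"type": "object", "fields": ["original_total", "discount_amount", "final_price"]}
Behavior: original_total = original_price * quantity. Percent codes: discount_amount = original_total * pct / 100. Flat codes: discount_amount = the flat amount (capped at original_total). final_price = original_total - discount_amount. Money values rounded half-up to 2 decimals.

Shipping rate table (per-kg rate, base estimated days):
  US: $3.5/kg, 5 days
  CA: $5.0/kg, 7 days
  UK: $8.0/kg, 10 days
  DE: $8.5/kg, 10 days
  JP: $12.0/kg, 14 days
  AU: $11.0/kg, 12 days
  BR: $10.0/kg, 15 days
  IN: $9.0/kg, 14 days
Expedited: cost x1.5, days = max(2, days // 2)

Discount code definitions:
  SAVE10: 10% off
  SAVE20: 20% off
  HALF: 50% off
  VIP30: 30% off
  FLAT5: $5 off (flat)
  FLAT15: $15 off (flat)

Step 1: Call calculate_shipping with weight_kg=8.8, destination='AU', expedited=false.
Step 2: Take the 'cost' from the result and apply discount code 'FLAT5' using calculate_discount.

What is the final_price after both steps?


Step 1: calculate_shipping(weight_kg=8.8, destination=AU, expedited=false)
  Rate for AU: $11.0/kg, base 12 days
  cost = 11.0 * 8.8 = 96.8 -> 96.80
  expedited not set/false: estimated_days = 12
  -> cost = 96.80 USD
Step 2: calculate_discount(original_price=96.8, discount_code=FLAT5, quantity=1)
  original_total = 96.8 * 1 = 96.80
  FLAT5 = $5 flat: discount_amount = min(5.00, 96.80) = 5.00
  final_price = 96.80 - 5.00 = 91.80
  -> final_price = 91.80
$91.80


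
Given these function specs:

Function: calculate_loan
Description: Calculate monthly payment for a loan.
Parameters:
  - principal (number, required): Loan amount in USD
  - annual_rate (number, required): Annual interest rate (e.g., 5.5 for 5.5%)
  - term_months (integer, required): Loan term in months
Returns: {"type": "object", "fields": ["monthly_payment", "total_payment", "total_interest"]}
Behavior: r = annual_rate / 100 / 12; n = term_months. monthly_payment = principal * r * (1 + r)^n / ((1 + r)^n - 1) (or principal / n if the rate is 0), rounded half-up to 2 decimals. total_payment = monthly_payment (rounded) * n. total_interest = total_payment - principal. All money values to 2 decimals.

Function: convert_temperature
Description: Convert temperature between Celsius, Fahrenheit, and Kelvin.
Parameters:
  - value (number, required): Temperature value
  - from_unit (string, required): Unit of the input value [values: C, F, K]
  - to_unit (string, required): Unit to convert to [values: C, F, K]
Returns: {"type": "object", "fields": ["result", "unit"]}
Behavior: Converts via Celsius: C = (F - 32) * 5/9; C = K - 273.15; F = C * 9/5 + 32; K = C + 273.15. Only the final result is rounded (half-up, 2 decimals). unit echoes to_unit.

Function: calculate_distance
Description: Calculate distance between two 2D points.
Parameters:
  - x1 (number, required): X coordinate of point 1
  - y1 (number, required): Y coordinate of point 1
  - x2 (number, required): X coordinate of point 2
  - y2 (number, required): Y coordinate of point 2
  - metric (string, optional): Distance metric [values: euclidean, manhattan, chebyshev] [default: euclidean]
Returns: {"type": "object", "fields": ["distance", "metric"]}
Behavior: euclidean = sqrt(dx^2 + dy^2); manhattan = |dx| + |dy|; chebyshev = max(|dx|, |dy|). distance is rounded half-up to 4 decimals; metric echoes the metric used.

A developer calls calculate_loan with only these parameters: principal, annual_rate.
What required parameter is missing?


Required parameters: principal, annual_rate, term_months
Provided: principal, annual_rate
Missing: term_months
term_months


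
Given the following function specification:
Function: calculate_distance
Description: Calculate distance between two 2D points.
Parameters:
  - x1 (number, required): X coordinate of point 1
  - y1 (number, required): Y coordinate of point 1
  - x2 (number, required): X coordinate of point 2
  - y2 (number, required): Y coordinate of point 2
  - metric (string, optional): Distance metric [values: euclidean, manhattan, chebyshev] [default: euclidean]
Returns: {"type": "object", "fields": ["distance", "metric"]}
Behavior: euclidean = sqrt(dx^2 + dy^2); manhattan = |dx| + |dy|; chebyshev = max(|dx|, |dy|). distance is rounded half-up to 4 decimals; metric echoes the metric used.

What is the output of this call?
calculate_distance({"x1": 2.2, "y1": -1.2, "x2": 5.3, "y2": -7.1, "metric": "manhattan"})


|dx| = |5.3 - 2.2| = 3.1; |dy| = |-7.1 - -1.2| = 5.9
manhattan: 3.1 + 5.9 = 9
Round to 4 decimals: 9.0
Output:
{"distance": 9.0, "metric": "manhattan"}


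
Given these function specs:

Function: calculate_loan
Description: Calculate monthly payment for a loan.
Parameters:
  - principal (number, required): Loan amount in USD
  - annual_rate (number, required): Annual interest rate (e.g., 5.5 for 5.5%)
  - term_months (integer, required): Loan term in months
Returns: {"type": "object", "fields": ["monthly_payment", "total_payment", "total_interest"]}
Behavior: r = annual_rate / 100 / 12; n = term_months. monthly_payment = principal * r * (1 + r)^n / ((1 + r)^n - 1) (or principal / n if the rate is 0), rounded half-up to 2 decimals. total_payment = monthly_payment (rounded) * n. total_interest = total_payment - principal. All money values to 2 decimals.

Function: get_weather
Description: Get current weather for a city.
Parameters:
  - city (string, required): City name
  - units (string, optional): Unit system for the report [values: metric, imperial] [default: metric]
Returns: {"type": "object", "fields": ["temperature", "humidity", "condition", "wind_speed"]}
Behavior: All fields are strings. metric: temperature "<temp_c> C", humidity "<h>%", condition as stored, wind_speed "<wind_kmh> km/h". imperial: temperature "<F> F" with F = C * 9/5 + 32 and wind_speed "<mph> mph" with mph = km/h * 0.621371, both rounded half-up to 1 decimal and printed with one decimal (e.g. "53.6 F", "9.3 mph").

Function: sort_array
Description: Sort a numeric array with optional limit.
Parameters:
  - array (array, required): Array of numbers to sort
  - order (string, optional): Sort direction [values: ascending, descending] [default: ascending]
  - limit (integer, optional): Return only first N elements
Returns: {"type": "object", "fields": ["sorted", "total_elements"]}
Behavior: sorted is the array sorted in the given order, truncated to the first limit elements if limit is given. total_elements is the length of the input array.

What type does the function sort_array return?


The sort_array spec declares Returns: {"type": "object", "fields": ["sorted", "total_elements"]}
Type:
object


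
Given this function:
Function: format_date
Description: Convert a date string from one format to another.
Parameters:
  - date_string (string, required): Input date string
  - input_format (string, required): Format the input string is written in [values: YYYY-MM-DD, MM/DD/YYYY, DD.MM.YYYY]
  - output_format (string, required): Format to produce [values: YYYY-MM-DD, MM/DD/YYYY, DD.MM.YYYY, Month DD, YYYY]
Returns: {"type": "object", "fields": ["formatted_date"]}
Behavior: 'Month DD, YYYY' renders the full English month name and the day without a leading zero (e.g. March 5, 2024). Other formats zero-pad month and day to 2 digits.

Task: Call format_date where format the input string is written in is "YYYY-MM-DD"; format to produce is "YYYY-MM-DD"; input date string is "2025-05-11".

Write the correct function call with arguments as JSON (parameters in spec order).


Mapping each described value to its parameter name:
  'Format the input string is written in' -> input_format = "YYYY-MM-DD"
  'Format to produce' -> output_format = "YYYY-MM-DD"
  'Input date string' -> date_string = "2025-05-11"
format_date({"date_string": "2025-05-11", "input_format": "YYYY-MM-DD", "output_format": "YYYY-MM-DD"})


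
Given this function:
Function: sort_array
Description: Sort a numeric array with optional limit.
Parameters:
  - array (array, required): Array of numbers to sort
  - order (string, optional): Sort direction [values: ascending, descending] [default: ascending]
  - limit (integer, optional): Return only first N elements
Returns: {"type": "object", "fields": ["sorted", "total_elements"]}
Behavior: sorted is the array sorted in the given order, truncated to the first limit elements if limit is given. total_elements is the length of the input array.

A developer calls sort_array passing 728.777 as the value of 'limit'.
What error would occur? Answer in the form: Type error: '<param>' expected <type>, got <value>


Spec: 'limit' is declared as integer; 728.777 is a non-integer number.
Type error: 'limit' expected integer, got 728.777


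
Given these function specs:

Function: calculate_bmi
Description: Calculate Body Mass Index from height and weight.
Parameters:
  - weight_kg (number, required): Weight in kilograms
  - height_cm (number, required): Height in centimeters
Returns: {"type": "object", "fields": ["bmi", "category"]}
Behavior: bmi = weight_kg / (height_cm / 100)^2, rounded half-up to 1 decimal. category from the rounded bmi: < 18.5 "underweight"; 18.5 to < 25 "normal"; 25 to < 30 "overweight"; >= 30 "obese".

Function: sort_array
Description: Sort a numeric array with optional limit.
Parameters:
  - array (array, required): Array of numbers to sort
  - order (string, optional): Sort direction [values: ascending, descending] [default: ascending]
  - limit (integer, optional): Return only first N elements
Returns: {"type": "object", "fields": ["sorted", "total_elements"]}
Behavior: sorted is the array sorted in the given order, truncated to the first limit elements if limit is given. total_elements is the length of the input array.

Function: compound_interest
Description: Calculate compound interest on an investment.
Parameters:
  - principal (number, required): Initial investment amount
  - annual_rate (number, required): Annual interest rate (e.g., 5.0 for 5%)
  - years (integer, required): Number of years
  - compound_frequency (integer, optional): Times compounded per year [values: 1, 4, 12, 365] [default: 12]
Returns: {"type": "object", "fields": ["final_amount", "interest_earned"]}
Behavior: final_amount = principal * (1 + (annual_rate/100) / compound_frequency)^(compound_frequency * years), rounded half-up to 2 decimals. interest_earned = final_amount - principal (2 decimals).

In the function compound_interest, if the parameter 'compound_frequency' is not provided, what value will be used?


The compound_interest spec declares:
  - compound_frequency (integer, optional): Times compounded per year [values: 1, 4, 12, 365] [default: 12]
Default:
12


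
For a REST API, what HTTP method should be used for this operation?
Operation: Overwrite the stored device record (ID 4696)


GET = read, POST = create, PUT = update/replace, DELETE = remove
This operation is an update/replace.
PUT


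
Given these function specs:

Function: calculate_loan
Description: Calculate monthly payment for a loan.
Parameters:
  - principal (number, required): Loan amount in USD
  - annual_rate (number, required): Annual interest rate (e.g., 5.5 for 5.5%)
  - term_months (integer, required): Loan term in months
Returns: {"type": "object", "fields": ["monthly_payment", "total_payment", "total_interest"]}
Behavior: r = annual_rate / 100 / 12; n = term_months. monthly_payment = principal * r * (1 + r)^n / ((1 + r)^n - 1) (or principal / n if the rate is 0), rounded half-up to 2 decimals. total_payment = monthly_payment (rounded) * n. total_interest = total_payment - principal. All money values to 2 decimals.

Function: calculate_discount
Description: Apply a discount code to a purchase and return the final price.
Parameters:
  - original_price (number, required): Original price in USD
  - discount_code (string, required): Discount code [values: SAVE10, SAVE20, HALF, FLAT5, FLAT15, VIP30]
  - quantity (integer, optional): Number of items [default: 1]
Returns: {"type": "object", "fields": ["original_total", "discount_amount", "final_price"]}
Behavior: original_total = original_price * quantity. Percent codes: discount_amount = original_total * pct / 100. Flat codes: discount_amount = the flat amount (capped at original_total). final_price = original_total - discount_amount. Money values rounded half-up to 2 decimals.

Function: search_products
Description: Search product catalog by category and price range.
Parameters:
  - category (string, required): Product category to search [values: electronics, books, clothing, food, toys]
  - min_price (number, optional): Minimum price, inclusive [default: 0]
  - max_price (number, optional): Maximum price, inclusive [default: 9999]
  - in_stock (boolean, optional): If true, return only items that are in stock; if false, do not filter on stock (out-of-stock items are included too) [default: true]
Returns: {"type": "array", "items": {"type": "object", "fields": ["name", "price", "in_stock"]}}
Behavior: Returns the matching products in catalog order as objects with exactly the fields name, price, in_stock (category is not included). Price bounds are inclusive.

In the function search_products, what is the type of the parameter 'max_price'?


The search_products spec declares:
  - max_price (number, optional): Maximum price, inclusive [default: 9999]
Type:
number


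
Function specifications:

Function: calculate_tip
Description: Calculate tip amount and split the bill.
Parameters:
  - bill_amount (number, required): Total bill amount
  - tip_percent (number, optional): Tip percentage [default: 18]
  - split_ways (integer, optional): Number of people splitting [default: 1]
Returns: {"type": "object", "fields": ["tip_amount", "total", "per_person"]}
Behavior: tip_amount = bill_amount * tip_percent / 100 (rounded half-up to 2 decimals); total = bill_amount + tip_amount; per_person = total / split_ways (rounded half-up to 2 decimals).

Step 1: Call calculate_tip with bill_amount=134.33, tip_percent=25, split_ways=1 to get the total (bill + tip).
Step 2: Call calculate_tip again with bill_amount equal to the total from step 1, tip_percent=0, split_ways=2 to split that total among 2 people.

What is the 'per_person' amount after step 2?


Step 1: calculate_tip(bill_amount=134.33, tip_percent=25, split_ways=1)
  tip_amount = 134.33 * 25/100 = 33.5825 -> 33.58
  total = 134.33 + 33.58 = 167.91
  per_person = 167.91 / 1 = 167.91 -> 167.91
  -> total = 167.91
Step 2: calculate_tip(bill_amount=167.91, tip_percent=0, split_ways=2)
  tip_amount = 167.91 * 0/100 = 0 -> 0.00
  total = 167.91 + 0.00 = 167.91
  per_person = 167.91 / 2 = 83.955 -> 83.96
  -> per_person = 83.96
$83.96


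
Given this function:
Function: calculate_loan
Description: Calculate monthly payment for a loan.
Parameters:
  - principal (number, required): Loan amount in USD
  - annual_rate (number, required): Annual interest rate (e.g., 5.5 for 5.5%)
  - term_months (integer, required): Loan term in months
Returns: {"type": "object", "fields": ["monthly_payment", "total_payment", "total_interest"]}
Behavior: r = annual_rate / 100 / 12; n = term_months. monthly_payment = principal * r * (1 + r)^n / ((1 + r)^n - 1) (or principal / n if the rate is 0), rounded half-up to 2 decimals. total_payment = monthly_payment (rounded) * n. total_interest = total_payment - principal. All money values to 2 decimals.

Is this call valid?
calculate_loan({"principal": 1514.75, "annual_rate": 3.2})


Checking required parameters...
Missing required parameter: term_months
Invalid - missing required parameter 'term_months'


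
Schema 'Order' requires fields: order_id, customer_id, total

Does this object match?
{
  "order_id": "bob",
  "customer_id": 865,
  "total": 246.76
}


Checking required fields... All present.
Valid - all required fields present


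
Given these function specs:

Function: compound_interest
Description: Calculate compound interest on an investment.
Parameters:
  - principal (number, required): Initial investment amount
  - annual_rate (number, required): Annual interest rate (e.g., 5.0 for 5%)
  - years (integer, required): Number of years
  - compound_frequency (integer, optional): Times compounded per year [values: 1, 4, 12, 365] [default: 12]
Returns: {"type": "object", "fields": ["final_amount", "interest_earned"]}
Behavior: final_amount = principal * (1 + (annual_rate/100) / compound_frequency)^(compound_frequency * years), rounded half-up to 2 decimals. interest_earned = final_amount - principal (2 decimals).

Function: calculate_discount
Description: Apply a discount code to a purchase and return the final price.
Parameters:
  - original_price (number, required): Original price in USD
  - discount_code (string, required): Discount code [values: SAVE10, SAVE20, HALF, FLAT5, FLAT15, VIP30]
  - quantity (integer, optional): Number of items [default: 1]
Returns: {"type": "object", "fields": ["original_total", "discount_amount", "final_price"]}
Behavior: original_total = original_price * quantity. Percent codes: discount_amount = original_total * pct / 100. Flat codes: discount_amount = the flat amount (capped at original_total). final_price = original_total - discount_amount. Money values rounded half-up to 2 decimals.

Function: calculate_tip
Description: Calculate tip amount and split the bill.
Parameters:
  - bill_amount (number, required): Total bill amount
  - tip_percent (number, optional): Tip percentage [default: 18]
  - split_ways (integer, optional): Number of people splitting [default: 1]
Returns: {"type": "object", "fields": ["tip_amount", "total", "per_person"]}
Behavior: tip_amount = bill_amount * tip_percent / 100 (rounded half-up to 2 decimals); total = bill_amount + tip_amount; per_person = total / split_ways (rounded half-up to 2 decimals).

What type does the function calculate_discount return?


The calculate_discount spec declares Returns: {"type": "object", "fields": ["original_total", "discount_amount", "final_price"]}
Type:
object


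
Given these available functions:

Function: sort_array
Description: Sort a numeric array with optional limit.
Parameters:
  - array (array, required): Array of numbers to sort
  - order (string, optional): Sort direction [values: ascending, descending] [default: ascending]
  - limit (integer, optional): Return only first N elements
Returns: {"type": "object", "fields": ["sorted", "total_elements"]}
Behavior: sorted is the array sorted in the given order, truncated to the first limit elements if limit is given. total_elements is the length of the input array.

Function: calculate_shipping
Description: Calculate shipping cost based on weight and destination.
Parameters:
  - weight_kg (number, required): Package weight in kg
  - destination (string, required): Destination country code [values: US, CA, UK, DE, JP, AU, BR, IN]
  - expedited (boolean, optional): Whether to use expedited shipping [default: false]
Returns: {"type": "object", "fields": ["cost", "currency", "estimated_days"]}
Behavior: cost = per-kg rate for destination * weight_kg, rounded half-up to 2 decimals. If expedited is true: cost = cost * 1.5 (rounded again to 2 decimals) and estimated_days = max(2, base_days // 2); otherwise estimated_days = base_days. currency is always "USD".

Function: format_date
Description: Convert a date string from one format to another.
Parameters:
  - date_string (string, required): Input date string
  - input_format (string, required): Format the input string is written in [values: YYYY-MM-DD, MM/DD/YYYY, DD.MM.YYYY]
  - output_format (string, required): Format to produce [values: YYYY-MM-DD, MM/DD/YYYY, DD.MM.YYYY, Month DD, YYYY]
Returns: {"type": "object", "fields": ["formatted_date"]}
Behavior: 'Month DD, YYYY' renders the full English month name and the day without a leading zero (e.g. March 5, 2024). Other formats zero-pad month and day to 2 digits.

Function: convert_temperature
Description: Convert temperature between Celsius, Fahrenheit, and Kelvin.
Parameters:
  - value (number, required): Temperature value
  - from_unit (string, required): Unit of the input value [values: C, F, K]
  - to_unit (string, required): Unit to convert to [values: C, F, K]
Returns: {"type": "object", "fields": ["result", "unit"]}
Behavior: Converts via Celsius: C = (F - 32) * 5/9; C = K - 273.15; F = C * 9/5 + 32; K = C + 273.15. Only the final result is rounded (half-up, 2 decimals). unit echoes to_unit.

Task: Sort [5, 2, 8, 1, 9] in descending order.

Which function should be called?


The task needs a function whose description is: Sort a numeric array with optional limit.
sort_array


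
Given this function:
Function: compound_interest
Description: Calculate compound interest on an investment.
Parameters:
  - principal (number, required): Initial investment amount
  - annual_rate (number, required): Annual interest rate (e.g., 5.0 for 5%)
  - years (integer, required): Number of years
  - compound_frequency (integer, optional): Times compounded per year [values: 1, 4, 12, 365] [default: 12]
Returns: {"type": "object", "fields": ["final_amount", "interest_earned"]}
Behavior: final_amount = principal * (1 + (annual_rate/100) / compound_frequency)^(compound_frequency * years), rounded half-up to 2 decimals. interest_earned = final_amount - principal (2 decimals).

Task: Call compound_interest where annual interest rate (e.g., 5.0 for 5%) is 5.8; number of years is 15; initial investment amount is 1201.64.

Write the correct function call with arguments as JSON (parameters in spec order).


Mapping each described value to its parameter name:
  'Annual interest rate (e.g., 5.0 for 5%)' -> annual_rate = 5.8
  'Number of years' -> years = 15
  'Initial investment amount' -> principal = 1201.64
compound_interest({"principal": 1201.64, "annual_rate": 5.8, "years": 15})


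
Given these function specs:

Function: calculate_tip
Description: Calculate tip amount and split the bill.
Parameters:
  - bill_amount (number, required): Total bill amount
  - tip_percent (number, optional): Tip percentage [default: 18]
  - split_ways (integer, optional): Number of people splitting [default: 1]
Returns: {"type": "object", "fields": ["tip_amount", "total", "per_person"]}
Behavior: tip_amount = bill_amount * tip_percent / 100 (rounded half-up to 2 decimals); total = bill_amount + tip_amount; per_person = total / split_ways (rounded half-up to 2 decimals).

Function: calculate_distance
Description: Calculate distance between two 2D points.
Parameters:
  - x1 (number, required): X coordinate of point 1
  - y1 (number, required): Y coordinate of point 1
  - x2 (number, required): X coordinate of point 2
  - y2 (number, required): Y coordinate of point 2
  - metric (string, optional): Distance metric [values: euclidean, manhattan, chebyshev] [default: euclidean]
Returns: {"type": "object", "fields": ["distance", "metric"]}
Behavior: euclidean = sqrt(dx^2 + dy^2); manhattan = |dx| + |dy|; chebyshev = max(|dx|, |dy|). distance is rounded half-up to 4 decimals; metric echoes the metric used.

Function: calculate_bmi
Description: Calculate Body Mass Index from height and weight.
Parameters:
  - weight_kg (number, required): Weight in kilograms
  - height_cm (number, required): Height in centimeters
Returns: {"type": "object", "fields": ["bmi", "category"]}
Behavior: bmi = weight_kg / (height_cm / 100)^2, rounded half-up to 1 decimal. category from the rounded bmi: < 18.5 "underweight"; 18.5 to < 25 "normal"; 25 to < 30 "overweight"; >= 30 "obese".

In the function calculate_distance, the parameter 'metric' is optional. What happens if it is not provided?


The calculate_distance spec declares:
  - metric (string, optional): Distance metric [values: euclidean, manhattan, chebyshev] [default: euclidean]
It defaults to euclidean


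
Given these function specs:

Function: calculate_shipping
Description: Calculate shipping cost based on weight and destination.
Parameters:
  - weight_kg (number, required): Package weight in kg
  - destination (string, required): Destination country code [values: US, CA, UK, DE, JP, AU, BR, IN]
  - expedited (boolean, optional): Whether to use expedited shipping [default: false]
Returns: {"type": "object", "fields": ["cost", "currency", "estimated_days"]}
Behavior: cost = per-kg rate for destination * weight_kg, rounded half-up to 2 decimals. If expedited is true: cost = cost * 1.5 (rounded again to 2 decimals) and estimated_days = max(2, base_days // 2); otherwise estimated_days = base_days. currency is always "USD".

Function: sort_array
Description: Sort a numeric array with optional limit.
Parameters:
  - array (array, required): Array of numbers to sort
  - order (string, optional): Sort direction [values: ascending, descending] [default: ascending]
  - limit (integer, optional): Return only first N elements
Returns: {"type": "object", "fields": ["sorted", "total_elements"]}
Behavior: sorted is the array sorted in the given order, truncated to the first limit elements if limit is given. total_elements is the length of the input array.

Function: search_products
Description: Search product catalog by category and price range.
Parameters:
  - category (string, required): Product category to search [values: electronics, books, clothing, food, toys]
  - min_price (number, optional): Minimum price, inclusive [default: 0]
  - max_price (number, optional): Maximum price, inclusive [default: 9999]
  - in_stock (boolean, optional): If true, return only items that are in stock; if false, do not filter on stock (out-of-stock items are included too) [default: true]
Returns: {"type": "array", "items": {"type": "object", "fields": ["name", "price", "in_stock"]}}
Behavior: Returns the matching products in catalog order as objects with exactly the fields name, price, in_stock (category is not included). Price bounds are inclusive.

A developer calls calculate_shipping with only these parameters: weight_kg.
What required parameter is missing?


Required parameters: weight_kg, destination
Provided: weight_kg
Missing: destination
destination


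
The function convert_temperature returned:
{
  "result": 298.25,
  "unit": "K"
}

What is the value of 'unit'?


K


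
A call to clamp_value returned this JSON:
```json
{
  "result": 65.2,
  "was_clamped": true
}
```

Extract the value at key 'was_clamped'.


true


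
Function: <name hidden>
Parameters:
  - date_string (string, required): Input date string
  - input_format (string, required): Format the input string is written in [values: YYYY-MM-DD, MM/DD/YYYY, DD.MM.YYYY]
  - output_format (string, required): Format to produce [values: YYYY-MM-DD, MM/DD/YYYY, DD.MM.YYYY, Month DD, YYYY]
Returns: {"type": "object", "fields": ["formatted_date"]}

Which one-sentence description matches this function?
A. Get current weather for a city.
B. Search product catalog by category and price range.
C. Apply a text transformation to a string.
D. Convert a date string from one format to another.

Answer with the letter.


Parameters date_string, input_format, output_format and return ["formatted_date"] fit: Convert a date string from one format to another.
D


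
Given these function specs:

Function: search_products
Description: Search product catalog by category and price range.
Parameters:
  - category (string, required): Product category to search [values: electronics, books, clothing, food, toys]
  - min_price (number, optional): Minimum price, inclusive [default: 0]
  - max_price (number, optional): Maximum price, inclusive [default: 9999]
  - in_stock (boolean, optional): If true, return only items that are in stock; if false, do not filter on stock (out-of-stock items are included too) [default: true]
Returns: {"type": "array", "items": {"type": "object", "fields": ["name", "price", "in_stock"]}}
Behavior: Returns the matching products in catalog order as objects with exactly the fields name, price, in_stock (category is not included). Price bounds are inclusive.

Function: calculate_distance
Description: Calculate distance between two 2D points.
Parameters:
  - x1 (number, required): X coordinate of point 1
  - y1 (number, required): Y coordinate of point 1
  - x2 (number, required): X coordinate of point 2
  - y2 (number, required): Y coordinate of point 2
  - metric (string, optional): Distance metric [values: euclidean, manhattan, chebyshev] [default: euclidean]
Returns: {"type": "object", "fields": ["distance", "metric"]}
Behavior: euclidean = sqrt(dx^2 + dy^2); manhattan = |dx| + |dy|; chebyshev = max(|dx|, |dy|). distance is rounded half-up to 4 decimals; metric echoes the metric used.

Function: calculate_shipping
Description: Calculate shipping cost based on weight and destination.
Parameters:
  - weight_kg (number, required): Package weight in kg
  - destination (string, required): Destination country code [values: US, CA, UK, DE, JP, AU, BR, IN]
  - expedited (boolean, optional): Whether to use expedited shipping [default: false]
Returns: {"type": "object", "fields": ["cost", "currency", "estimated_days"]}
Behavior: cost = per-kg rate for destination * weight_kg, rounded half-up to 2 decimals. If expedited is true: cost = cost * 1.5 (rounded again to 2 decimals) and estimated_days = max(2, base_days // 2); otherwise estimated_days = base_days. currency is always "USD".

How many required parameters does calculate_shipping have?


Parameters of calculate_shipping: weight_kg (required), destination (required), expedited (optional)
Required count:
2
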